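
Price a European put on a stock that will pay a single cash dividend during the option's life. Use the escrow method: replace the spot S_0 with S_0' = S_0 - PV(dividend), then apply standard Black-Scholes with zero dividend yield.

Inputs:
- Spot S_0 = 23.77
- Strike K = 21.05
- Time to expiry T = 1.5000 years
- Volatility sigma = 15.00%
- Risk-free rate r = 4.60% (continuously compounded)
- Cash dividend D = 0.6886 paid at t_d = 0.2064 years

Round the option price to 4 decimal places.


Answer: Price = 0.4076

Derivation:
PV(D) = D * exp(-r * t_d) = 0.6886 * 0.99055053 = 0.68209309
S_0' = S_0 - PV(D) = 23.7700 - 0.68209309 = 23.08790691
d1 = (ln(S_0'/K) + (r + sigma^2/2)*T) / (sigma*sqrt(T)) = 0.97045196
d2 = d1 - sigma*sqrt(T) = 0.78674023
exp(-rT) = 0.93332668
N(-d1) = 0.16591063; N(-d2) = 0.21571697
P = K * exp(-rT) * N(-d2) - S_0' * N(-d1) = 21.0500 * 0.93332668 * 0.21571697 - 23.08790691 * 0.16591063 = 0.4076


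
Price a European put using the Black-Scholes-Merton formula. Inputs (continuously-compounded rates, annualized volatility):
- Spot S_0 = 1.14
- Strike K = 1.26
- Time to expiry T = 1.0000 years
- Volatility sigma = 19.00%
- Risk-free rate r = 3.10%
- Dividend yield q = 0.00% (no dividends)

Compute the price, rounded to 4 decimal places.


d1 = (ln(S/K) + (r - q + 0.5*sigma^2) * T) / (sigma * sqrt(T)) = -0.26859715
d2 = d1 - sigma * sqrt(T) = -0.45859715
exp(-rT) = 0.96947557; exp(-qT) = 1.00000000
P = K * exp(-rT) * N(-d2) - S_0 * exp(-qT) * N(-d1)
N(-d1) = 0.60588015; N(-d2) = 0.67673826
P = 1.2600 * 0.96947557 * 0.67673826 - 1.1400 * 1.00000000 * 0.60588015 = 0.1360

Answer: Price = 0.1360


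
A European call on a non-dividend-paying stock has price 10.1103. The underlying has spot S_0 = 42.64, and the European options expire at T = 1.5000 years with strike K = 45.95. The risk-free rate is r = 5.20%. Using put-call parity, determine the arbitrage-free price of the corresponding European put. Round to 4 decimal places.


Answer: Put price = 9.9724

Derivation:
Put-call parity: C - P = S_0 * exp(-qT) - K * exp(-rT).
S_0 * exp(-qT) = 42.6400 * 1.00000000 = 42.64000000
K * exp(-rT) = 45.9500 * 0.92496443 = 42.50211540
P = C - S*exp(-qT) + K*exp(-rT)
P = 10.1103 - 42.64000000 + 42.50211540 = 9.9724


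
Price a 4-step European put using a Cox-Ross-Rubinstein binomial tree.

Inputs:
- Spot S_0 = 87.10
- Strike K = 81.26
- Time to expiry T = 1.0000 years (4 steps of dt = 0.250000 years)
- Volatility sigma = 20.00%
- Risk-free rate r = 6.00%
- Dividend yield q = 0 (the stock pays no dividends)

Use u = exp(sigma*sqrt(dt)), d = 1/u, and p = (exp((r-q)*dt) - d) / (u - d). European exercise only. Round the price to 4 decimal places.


Answer: Price = V(0,0) = 2.7539

Derivation:
dt = T/N = 0.250000
u = exp(sigma*sqrt(dt)) = 1.105171; d = 1/u = 0.904837
p = (exp((r-q)*dt) - d) / (u - d) = 0.550460
Discount per step: exp(-r*dt) = 0.985112
Stock lattice S(k, i) with i counting down-moves:
  k=0: S(0,0) = 87.1000
  k=1: S(1,0) = 96.2604; S(1,1) = 78.8113
  k=2: S(2,0) = 106.3842; S(2,1) = 87.1000; S(2,2) = 71.3114
  k=3: S(3,0) = 117.5727; S(3,1) = 96.2604; S(3,2) = 78.8113; S(3,3) = 64.5253
  k=4: S(4,0) = 129.9379; S(4,1) = 106.3842; S(4,2) = 87.1000; S(4,3) = 71.3114; S(4,4) = 58.3849
Terminal payoffs V(N, i) = max(K - S_T, 0):
  V(4,0) = 0.000000; V(4,1) = 0.000000; V(4,2) = 0.000000; V(4,3) = 9.948551; V(4,4) = 22.875124
Backward induction: V(k, i) = exp(-r*dt) * [p * V(k+1, i) + (1-p) * V(k+1, i+1)].
  V(3,0) = exp(-r*dt) * [p*0.000000 + (1-p)*0.000000] = 0.000000
  V(3,1) = exp(-r*dt) * [p*0.000000 + (1-p)*0.000000] = 0.000000
  V(3,2) = exp(-r*dt) * [p*0.000000 + (1-p)*9.948551] = 4.405685
  V(3,3) = exp(-r*dt) * [p*9.948551 + (1-p)*22.875124] = 15.524929
  V(2,0) = exp(-r*dt) * [p*0.000000 + (1-p)*0.000000] = 0.000000
  V(2,1) = exp(-r*dt) * [p*0.000000 + (1-p)*4.405685] = 1.951044
  V(2,2) = exp(-r*dt) * [p*4.405685 + (1-p)*15.524929] = 9.264216
  V(1,0) = exp(-r*dt) * [p*0.000000 + (1-p)*1.951044] = 0.864014
  V(1,1) = exp(-r*dt) * [p*1.951044 + (1-p)*9.264216] = 5.160612
  V(0,0) = exp(-r*dt) * [p*0.864014 + (1-p)*5.160612] = 2.753885


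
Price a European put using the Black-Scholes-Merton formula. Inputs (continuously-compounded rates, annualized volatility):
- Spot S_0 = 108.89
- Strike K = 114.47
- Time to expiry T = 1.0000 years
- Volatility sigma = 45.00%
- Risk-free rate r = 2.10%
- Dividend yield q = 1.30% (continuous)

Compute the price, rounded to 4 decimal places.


d1 = (ln(S/K) + (r - q + 0.5*sigma^2) * T) / (sigma * sqrt(T)) = 0.13172315
d2 = d1 - sigma * sqrt(T) = -0.31827685
exp(-rT) = 0.97921896; exp(-qT) = 0.98708414
P = K * exp(-rT) * N(-d2) - S_0 * exp(-qT) * N(-d1)
N(-d1) = 0.44760164; N(-d2) = 0.62486253
P = 114.4700 * 0.97921896 * 0.62486253 - 108.8900 * 0.98708414 * 0.44760164 = 21.9318

Answer: Price = 21.9318


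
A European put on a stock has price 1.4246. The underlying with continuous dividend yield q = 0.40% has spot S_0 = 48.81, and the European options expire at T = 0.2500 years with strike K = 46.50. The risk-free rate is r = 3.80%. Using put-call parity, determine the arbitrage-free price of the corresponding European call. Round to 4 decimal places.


Answer: Call price = 4.1255

Derivation:
Put-call parity: C - P = S_0 * exp(-qT) - K * exp(-rT).
S_0 * exp(-qT) = 48.8100 * 0.99900050 = 48.76121440
K * exp(-rT) = 46.5000 * 0.99054498 = 46.06034168
C = P + S*exp(-qT) - K*exp(-rT)
C = 1.4246 + 48.76121440 - 46.06034168 = 4.1255


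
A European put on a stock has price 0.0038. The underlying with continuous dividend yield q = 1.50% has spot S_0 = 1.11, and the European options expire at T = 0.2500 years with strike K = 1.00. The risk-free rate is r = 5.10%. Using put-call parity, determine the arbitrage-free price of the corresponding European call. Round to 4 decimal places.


Put-call parity: C - P = S_0 * exp(-qT) - K * exp(-rT).
S_0 * exp(-qT) = 1.1100 * 0.99625702 = 1.10584529
K * exp(-rT) = 1.0000 * 0.98733094 = 0.98733094
C = P + S*exp(-qT) - K*exp(-rT)
C = 0.0038 + 1.10584529 - 0.98733094 = 0.1223

Answer: Call price = 0.1223


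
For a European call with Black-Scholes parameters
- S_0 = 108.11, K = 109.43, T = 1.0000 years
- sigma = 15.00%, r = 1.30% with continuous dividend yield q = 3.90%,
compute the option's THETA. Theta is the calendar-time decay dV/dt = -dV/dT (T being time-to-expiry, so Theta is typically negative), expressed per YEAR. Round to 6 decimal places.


d1 = -0.1792389875; d2 = -0.3292389875
phi(d1) = 0.3925851430; exp(-qT) = 0.9617507091; exp(-rT) = 0.9870841350
Theta = -S*exp(-qT)*phi(d1)*sigma/(2*sqrt(T)) - r*K*exp(-rT)*N(d2) + q*S*exp(-qT)*N(d1)
N(d1) = 0.4288750259; N(d2) = 0.3709875282; sqrt(T) = 1.0000000000
Term 1 = -108.1100 * 0.9617507091 * 0.3925851430 * 0.1500 / (2 * 1.0000000000) = -3.0614241658
Term 2 = -0.0130 * 109.4300 * 0.9870841350 * 0.3709875282 = -0.5209466302
Term 3 = 0.0390 * 108.1100 * 0.9617507091 * 0.4288750259 = 1.7390967635
Theta = -3.0614241658 + (-0.5209466302) + (1.7390967635) = -1.843274

Answer: Theta = -1.843274


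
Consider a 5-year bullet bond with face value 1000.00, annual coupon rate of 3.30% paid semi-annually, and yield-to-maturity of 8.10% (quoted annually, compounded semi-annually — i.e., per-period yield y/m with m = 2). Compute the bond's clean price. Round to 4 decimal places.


Coupon per period c = face * coupon_rate / m = 16.500000
Periods per year m = 2; per-period yield y/m = 0.040500
Number of cashflows N = 10
Cashflows (t years, CF_t, discount factor 1/(1+y/m)^(m*t), PV):
  t = 0.5000: CF_t = 16.500000, DF = 0.961076, PV = 15.857761
  t = 1.0000: CF_t = 16.500000, DF = 0.923668, PV = 15.240520
  t = 1.5000: CF_t = 16.500000, DF = 0.887715, PV = 14.647304
  t = 2.0000: CF_t = 16.500000, DF = 0.853162, PV = 14.077178
  t = 2.5000: CF_t = 16.500000, DF = 0.819954, PV = 13.529244
  t = 3.0000: CF_t = 16.500000, DF = 0.788039, PV = 13.002637
  t = 3.5000: CF_t = 16.500000, DF = 0.757365, PV = 12.496528
  t = 4.0000: CF_t = 16.500000, DF = 0.727886, PV = 12.010118
  t = 4.5000: CF_t = 16.500000, DF = 0.699554, PV = 11.542641
  t = 5.0000: CF_t = 1016.500000, DF = 0.672325, PV = 683.418196
Price P = sum_t PV_t = 805.822125

Answer: Price = 805.8221


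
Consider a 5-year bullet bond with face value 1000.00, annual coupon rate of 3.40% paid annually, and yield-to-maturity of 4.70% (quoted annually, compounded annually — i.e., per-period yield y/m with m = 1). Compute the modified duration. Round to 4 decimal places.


Answer: Modified duration = 4.4612

Derivation:
Coupon per period c = face * coupon_rate / m = 34.000000
Periods per year m = 1; per-period yield y/m = 0.047000
Number of cashflows N = 5
Cashflows (t years, CF_t, discount factor 1/(1+y/m)^(m*t), PV):
  t = 1.0000: CF_t = 34.000000, DF = 0.955110, PV = 32.473734
  t = 2.0000: CF_t = 34.000000, DF = 0.912235, PV = 31.015983
  t = 3.0000: CF_t = 34.000000, DF = 0.871284, PV = 29.623671
  t = 4.0000: CF_t = 34.000000, DF = 0.832172, PV = 28.293859
  t = 5.0000: CF_t = 1034.000000, DF = 0.794816, PV = 821.839726
Price P = sum_t PV_t = 943.246974
First compute Macaulay numerator sum_t t * PV_t:
  t * PV_t at t = 1.0000: 32.473734
  t * PV_t at t = 2.0000: 62.031967
  t * PV_t at t = 3.0000: 88.871012
  t * PV_t at t = 4.0000: 113.175437
  t * PV_t at t = 5.0000: 4109.198630
Macaulay duration D = 4405.750781 / 943.246974 = 4.670835
Modified duration = D / (1 + y/m) = 4.670835 / (1 + 0.047000) = 4.461160


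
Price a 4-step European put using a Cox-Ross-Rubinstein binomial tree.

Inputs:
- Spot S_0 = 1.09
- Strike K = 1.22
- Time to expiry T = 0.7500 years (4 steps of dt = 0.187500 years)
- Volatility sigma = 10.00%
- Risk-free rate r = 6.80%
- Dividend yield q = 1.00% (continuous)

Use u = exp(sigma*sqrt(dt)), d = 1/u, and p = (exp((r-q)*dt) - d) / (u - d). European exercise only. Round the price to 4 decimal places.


Answer: Price = V(0,0) = 0.0879

Derivation:
dt = T/N = 0.187500
u = exp(sigma*sqrt(dt)) = 1.044252; d = 1/u = 0.957623
p = (exp((r-q)*dt) - d) / (u - d) = 0.615396
Discount per step: exp(-r*dt) = 0.987331
Stock lattice S(k, i) with i counting down-moves:
  k=0: S(0,0) = 1.0900
  k=1: S(1,0) = 1.1382; S(1,1) = 1.0438
  k=2: S(2,0) = 1.1886; S(2,1) = 1.0900; S(2,2) = 0.9996
  k=3: S(3,0) = 1.2412; S(3,1) = 1.1382; S(3,2) = 1.0438; S(3,3) = 0.9572
  k=4: S(4,0) = 1.2961; S(4,1) = 1.1886; S(4,2) = 1.0900; S(4,3) = 0.9996; S(4,4) = 0.9167
Terminal payoffs V(N, i) = max(K - S_T, 0):
  V(4,0) = 0.000000; V(4,1) = 0.031395; V(4,2) = 0.130000; V(4,3) = 0.220425; V(4,4) = 0.303348
Backward induction: V(k, i) = exp(-r*dt) * [p * V(k+1, i) + (1-p) * V(k+1, i+1)].
  V(3,0) = exp(-r*dt) * [p*0.000000 + (1-p)*0.031395] = 0.011922
  V(3,1) = exp(-r*dt) * [p*0.031395 + (1-p)*0.130000] = 0.068441
  V(3,2) = exp(-r*dt) * [p*0.130000 + (1-p)*0.220425] = 0.162690
  V(3,3) = exp(-r*dt) * [p*0.220425 + (1-p)*0.303348] = 0.249121
  V(2,0) = exp(-r*dt) * [p*0.011922 + (1-p)*0.068441] = 0.033233
  V(2,1) = exp(-r*dt) * [p*0.068441 + (1-p)*0.162690] = 0.103363
  V(2,2) = exp(-r*dt) * [p*0.162690 + (1-p)*0.249121] = 0.193449
  V(1,0) = exp(-r*dt) * [p*0.033233 + (1-p)*0.103363] = 0.059442
  V(1,1) = exp(-r*dt) * [p*0.103363 + (1-p)*0.193449] = 0.136262
  V(0,0) = exp(-r*dt) * [p*0.059442 + (1-p)*0.136262] = 0.087860


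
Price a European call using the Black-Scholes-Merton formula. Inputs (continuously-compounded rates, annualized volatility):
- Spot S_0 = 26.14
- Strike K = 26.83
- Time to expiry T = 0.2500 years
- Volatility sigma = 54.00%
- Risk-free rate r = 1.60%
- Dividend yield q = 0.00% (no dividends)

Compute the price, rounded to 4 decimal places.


d1 = (ln(S/K) + (r - q + 0.5*sigma^2) * T) / (sigma * sqrt(T)) = 0.05331868
d2 = d1 - sigma * sqrt(T) = -0.21668132
exp(-rT) = 0.99600799; exp(-qT) = 1.00000000
C = S_0 * exp(-qT) * N(d1) - K * exp(-rT) * N(d2)
N(d1) = 0.52126100; N(d2) = 0.41422835
C = 26.1400 * 1.00000000 * 0.52126100 - 26.8300 * 0.99600799 * 0.41422835 = 2.5564

Answer: Price = 2.5564


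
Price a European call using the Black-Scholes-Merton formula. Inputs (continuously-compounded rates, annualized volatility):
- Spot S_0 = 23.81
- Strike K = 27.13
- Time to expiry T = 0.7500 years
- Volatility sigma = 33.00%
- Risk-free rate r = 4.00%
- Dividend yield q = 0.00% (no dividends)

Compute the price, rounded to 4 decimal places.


d1 = (ln(S/K) + (r - q + 0.5*sigma^2) * T) / (sigma * sqrt(T)) = -0.20888521
d2 = d1 - sigma * sqrt(T) = -0.49467359
exp(-rT) = 0.97044553; exp(-qT) = 1.00000000
C = S_0 * exp(-qT) * N(d1) - K * exp(-rT) * N(d2)
N(d1) = 0.41726893; N(d2) = 0.31041527
C = 23.8100 * 1.00000000 * 0.41726893 - 27.1300 * 0.97044553 * 0.31041527 = 1.7625

Answer: Price = 1.7625


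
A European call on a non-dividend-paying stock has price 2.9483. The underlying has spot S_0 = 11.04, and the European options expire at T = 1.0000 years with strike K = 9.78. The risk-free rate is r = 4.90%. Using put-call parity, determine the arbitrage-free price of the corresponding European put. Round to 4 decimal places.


Answer: Put price = 1.2206

Derivation:
Put-call parity: C - P = S_0 * exp(-qT) - K * exp(-rT).
S_0 * exp(-qT) = 11.0400 * 1.00000000 = 11.04000000
K * exp(-rT) = 9.7800 * 0.95218113 = 9.31233145
P = C - S*exp(-qT) + K*exp(-rT)
P = 2.9483 - 11.04000000 + 9.31233145 = 1.2206


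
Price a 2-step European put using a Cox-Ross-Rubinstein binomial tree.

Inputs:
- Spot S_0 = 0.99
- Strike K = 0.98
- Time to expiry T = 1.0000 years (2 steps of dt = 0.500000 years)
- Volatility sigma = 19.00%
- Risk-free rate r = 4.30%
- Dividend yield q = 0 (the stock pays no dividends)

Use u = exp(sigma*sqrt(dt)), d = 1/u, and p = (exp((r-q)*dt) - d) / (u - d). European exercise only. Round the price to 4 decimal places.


Answer: Price = V(0,0) = 0.0439

Derivation:
dt = T/N = 0.500000
u = exp(sigma*sqrt(dt)) = 1.143793; d = 1/u = 0.874284
p = (exp((r-q)*dt) - d) / (u - d) = 0.547101
Discount per step: exp(-r*dt) = 0.978729
Stock lattice S(k, i) with i counting down-moves:
  k=0: S(0,0) = 0.9900
  k=1: S(1,0) = 1.1324; S(1,1) = 0.8655
  k=2: S(2,0) = 1.2952; S(2,1) = 0.9900; S(2,2) = 0.7567
Terminal payoffs V(N, i) = max(K - S_T, 0):
  V(2,0) = 0.000000; V(2,1) = 0.000000; V(2,2) = 0.223272
Backward induction: V(k, i) = exp(-r*dt) * [p * V(k+1, i) + (1-p) * V(k+1, i+1)].
  V(1,0) = exp(-r*dt) * [p*0.000000 + (1-p)*0.000000] = 0.000000
  V(1,1) = exp(-r*dt) * [p*0.000000 + (1-p)*0.223272] = 0.098969
  V(0,0) = exp(-r*dt) * [p*0.000000 + (1-p)*0.098969] = 0.043869


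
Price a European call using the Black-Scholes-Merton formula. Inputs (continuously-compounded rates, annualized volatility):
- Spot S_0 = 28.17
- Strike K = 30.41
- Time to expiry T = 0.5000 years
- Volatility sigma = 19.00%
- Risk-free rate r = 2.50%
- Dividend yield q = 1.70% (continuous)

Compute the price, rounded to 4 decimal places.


Answer: Price = 0.7222

Derivation:
d1 = (ln(S/K) + (r - q + 0.5*sigma^2) * T) / (sigma * sqrt(T)) = -0.47256259
d2 = d1 - sigma * sqrt(T) = -0.60691287
exp(-rT) = 0.98757780; exp(-qT) = 0.99153602
C = S_0 * exp(-qT) * N(d1) - K * exp(-rT) * N(d2)
N(d1) = 0.31826264; N(d2) = 0.27195437
C = 28.1700 * 0.99153602 * 0.31826264 - 30.4100 * 0.98757780 * 0.27195437 = 0.7222


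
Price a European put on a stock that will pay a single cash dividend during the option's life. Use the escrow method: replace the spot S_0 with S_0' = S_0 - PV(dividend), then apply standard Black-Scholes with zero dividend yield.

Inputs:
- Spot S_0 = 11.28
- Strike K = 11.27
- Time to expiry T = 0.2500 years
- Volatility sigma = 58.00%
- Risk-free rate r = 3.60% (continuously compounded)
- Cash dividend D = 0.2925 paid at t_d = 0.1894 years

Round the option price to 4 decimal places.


Answer: Price = 1.3691

Derivation:
PV(D) = D * exp(-r * t_d) = 0.2925 * 0.99320479 = 0.29051240
S_0' = S_0 - PV(D) = 11.2800 - 0.29051240 = 10.98948760
d1 = (ln(S_0'/K) + (r + sigma^2/2)*T) / (sigma*sqrt(T)) = 0.08912005
d2 = d1 - sigma*sqrt(T) = -0.20087995
exp(-rT) = 0.99104038
N(-d1) = 0.46449325; N(-d2) = 0.57960378
P = K * exp(-rT) * N(-d2) - S_0' * N(-d1) = 11.2700 * 0.99104038 * 0.57960378 - 10.98948760 * 0.46449325 = 1.3691


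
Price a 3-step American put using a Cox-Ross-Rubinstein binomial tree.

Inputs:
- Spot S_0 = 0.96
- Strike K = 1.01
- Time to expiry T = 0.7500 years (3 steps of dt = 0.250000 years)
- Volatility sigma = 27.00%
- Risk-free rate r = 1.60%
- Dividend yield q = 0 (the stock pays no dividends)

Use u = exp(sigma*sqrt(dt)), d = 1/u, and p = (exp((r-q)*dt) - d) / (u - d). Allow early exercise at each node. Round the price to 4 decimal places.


dt = T/N = 0.250000
u = exp(sigma*sqrt(dt)) = 1.144537; d = 1/u = 0.873716
p = (exp((r-q)*dt) - d) / (u - d) = 0.481101
Discount per step: exp(-r*dt) = 0.996008
Stock lattice S(k, i) with i counting down-moves:
  k=0: S(0,0) = 0.9600
  k=1: S(1,0) = 1.0988; S(1,1) = 0.8388
  k=2: S(2,0) = 1.2576; S(2,1) = 0.9600; S(2,2) = 0.7328
  k=3: S(3,0) = 1.4393; S(3,1) = 1.0988; S(3,2) = 0.8388; S(3,3) = 0.6403
Terminal payoffs V(N, i) = max(K - S_T, 0):
  V(3,0) = 0.000000; V(3,1) = 0.000000; V(3,2) = 0.171233; V(3,3) = 0.369702
Backward induction: V(k, i) = exp(-r*dt) * [p * V(k+1, i) + (1-p) * V(k+1, i+1)]; then take max(V_cont, immediate exercise) for American.
  V(2,0) = exp(-r*dt) * [p*0.000000 + (1-p)*0.000000] = 0.000000; exercise = 0.000000; V(2,0) = max -> 0.000000
  V(2,1) = exp(-r*dt) * [p*0.000000 + (1-p)*0.171233] = 0.088498; exercise = 0.050000; V(2,1) = max -> 0.088498
  V(2,2) = exp(-r*dt) * [p*0.171233 + (1-p)*0.369702] = 0.273124; exercise = 0.277156; V(2,2) = max -> 0.277156
  V(1,0) = exp(-r*dt) * [p*0.000000 + (1-p)*0.088498] = 0.045738; exercise = 0.000000; V(1,0) = max -> 0.045738
  V(1,1) = exp(-r*dt) * [p*0.088498 + (1-p)*0.277156] = 0.185648; exercise = 0.171233; V(1,1) = max -> 0.185648
  V(0,0) = exp(-r*dt) * [p*0.045738 + (1-p)*0.185648] = 0.117865; exercise = 0.050000; V(0,0) = max -> 0.117865

Answer: Price = V(0,0) = 0.1179


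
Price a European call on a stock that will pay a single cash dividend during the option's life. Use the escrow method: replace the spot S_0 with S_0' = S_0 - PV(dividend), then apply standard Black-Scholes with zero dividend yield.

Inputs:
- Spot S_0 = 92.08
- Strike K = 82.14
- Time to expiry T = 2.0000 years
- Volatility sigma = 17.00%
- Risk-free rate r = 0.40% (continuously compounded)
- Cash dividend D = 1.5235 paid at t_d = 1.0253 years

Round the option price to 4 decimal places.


Answer: Price = 13.5466

Derivation:
PV(D) = D * exp(-r * t_d) = 1.5235 * 0.99590720 = 1.51726462
S_0' = S_0 - PV(D) = 92.0800 - 1.51726462 = 90.56273538
d1 = (ln(S_0'/K) + (r + sigma^2/2)*T) / (sigma*sqrt(T)) = 0.55951991
d2 = d1 - sigma*sqrt(T) = 0.31910361
exp(-rT) = 0.99203191
N(d1) = 0.71209653; N(d2) = 0.62517603
C = S_0' * N(d1) - K * exp(-rT) * N(d2) = 90.56273538 * 0.71209653 - 82.1400 * 0.99203191 * 0.62517603 = 13.5466


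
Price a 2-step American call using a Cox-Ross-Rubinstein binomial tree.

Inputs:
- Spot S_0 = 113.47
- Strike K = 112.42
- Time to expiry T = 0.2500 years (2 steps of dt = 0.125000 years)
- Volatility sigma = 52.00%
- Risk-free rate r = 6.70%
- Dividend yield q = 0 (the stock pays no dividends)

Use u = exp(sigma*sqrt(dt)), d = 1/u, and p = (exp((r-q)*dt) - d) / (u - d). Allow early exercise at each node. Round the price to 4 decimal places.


Answer: Price = V(0,0) = 12.0287

Derivation:
dt = T/N = 0.125000
u = exp(sigma*sqrt(dt)) = 1.201833; d = 1/u = 0.832062
p = (exp((r-q)*dt) - d) / (u - d) = 0.476911
Discount per step: exp(-r*dt) = 0.991660
Stock lattice S(k, i) with i counting down-moves:
  k=0: S(0,0) = 113.4700
  k=1: S(1,0) = 136.3720; S(1,1) = 94.4141
  k=2: S(2,0) = 163.8963; S(2,1) = 113.4700; S(2,2) = 78.5585
Terminal payoffs V(N, i) = max(S_T - K, 0):
  V(2,0) = 51.476316; V(2,1) = 1.050000; V(2,2) = 0.000000
Backward induction: V(k, i) = exp(-r*dt) * [p * V(k+1, i) + (1-p) * V(k+1, i+1)]; then take max(V_cont, immediate exercise) for American.
  V(1,0) = exp(-r*dt) * [p*51.476316 + (1-p)*1.050000] = 24.889559; exercise = 23.951973; V(1,0) = max -> 24.889559
  V(1,1) = exp(-r*dt) * [p*1.050000 + (1-p)*0.000000] = 0.496581; exercise = 0.000000; V(1,1) = max -> 0.496581
  V(0,0) = exp(-r*dt) * [p*24.889559 + (1-p)*0.496581] = 12.028706; exercise = 1.050000; V(0,0) = max -> 12.028706


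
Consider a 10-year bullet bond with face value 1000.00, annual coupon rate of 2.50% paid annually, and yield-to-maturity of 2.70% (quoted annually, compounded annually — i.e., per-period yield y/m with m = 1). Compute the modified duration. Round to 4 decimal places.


Coupon per period c = face * coupon_rate / m = 25.000000
Periods per year m = 1; per-period yield y/m = 0.027000
Number of cashflows N = 10
Cashflows (t years, CF_t, discount factor 1/(1+y/m)^(m*t), PV):
  t = 1.0000: CF_t = 25.000000, DF = 0.973710, PV = 24.342746
  t = 2.0000: CF_t = 25.000000, DF = 0.948111, PV = 23.702771
  t = 3.0000: CF_t = 25.000000, DF = 0.923185, PV = 23.079621
  t = 4.0000: CF_t = 25.000000, DF = 0.898914, PV = 22.472854
  t = 5.0000: CF_t = 25.000000, DF = 0.875282, PV = 21.882039
  t = 6.0000: CF_t = 25.000000, DF = 0.852270, PV = 21.306757
  t = 7.0000: CF_t = 25.000000, DF = 0.829864, PV = 20.746599
  t = 8.0000: CF_t = 25.000000, DF = 0.808047, PV = 20.201167
  t = 9.0000: CF_t = 25.000000, DF = 0.786803, PV = 19.670075
  t = 10.0000: CF_t = 1025.000000, DF = 0.766118, PV = 785.270765
Price P = sum_t PV_t = 982.675394
First compute Macaulay numerator sum_t t * PV_t:
  t * PV_t at t = 1.0000: 24.342746
  t * PV_t at t = 2.0000: 47.405542
  t * PV_t at t = 3.0000: 69.238864
  t * PV_t at t = 4.0000: 89.891417
  t * PV_t at t = 5.0000: 109.410196
  t * PV_t at t = 6.0000: 127.840540
  t * PV_t at t = 7.0000: 145.226190
  t * PV_t at t = 8.0000: 161.609336
  t * PV_t at t = 9.0000: 177.030675
  t * PV_t at t = 10.0000: 7852.707652
Macaulay duration D = 8804.703158 / 982.675394 = 8.959930
Modified duration = D / (1 + y/m) = 8.959930 / (1 + 0.027000) = 8.724372

Answer: Modified duration = 8.7244


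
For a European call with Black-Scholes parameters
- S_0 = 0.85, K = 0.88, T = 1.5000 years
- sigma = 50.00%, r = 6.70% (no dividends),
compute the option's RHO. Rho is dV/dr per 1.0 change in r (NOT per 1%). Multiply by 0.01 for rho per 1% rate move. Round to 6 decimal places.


d1 = 0.4136607516; d2 = -0.1987116841
phi(d1) = 0.3662291158; exp(-qT) = 1.0000000000; exp(-rT) = 0.9043851124
N(d2) = 0.4212441419
Rho = K*T*exp(-rT)*N(d2) = 0.8800 * 1.5000 * 0.9043851124 * 0.4212441419 = 0.502876

Answer: Rho = 0.502876


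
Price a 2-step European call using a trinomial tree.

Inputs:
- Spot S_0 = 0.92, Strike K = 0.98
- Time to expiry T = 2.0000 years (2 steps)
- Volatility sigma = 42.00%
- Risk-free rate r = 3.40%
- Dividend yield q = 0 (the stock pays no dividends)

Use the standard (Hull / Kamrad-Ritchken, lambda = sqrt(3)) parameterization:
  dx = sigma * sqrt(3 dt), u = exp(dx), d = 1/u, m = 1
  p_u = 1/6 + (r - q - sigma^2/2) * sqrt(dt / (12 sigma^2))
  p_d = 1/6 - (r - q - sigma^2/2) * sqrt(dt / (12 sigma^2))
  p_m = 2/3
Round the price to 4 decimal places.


dt = T/N = 1.000000; dx = sigma*sqrt(3*dt) = 0.727461
u = exp(dx) = 2.069819; d = 1/u = 0.483134
p_u = 0.129414, p_m = 0.666667, p_d = 0.203920
Discount per step: exp(-r*dt) = 0.966572
Stock lattice S(k, j) with j the centered position index:
  k=0: S(0,+0) = 0.9200
  k=1: S(1,-1) = 0.4445; S(1,+0) = 0.9200; S(1,+1) = 1.9042
  k=2: S(2,-2) = 0.2147; S(2,-1) = 0.4445; S(2,+0) = 0.9200; S(2,+1) = 1.9042; S(2,+2) = 3.9414
Terminal payoffs V(N, j) = max(S_T - K, 0):
  V(2,-2) = 0.000000; V(2,-1) = 0.000000; V(2,+0) = 0.000000; V(2,+1) = 0.924234; V(2,+2) = 2.961420
Backward induction: V(k, j) = exp(-r*dt) * [p_u * V(k+1, j+1) + p_m * V(k+1, j) + p_d * V(k+1, j-1)]
  V(1,-1) = exp(-r*dt) * [p_u*0.000000 + p_m*0.000000 + p_d*0.000000] = 0.000000
  V(1,+0) = exp(-r*dt) * [p_u*0.924234 + p_m*0.000000 + p_d*0.000000] = 0.115610
  V(1,+1) = exp(-r*dt) * [p_u*2.961420 + p_m*0.924234 + p_d*0.000000] = 0.965996
  V(0,+0) = exp(-r*dt) * [p_u*0.965996 + p_m*0.115610 + p_d*0.000000] = 0.195331

Answer: Price = V(0,0) = 0.1953


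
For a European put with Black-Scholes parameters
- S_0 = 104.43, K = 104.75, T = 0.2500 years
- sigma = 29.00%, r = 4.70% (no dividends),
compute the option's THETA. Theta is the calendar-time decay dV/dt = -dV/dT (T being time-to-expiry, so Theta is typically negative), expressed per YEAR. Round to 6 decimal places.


Answer: Theta = -9.519098

Derivation:
d1 = 0.1324340116; d2 = -0.0125659884
phi(d1) = 0.3954590975; exp(-qT) = 1.0000000000; exp(-rT) = 0.9883187617
Theta = -S*exp(-qT)*phi(d1)*sigma/(2*sqrt(T)) + r*K*exp(-rT)*N(-d2) - q*S*exp(-qT)*N(-d1)
N(-d1) = 0.4473205071; N(-d2) = 0.5050129721; sqrt(T) = 0.5000000000
Term 1 = -104.4300 * 1.0000000000 * 0.3954590975 * 0.2900 / (2 * 0.5000000000) = -11.9763601301
Term 2 = 0.0470 * 104.7500 * 0.9883187617 * 0.5050129721 = 2.4572619924
Term 3 = 0 (no dividend yield, q = 0)
Theta = -11.9763601301 + (2.4572619924) + (0.0000000000) = -9.519098


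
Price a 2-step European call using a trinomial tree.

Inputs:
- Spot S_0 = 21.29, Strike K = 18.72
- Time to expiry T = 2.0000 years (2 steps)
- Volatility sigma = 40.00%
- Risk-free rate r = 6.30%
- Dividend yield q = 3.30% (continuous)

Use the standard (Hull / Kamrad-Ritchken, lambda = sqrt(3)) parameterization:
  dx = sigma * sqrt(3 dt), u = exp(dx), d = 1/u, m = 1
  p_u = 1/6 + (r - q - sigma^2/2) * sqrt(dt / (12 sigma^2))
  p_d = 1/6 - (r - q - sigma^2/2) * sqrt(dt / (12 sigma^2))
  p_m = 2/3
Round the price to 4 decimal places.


dt = T/N = 1.000000; dx = sigma*sqrt(3*dt) = 0.692820
u = exp(dx) = 1.999346; d = 1/u = 0.500163
p_u = 0.130582, p_m = 0.666667, p_d = 0.202751
Discount per step: exp(-r*dt) = 0.938943
Stock lattice S(k, j) with j the centered position index:
  k=0: S(0,+0) = 21.2900
  k=1: S(1,-1) = 10.6485; S(1,+0) = 21.2900; S(1,+1) = 42.5661
  k=2: S(2,-2) = 5.3260; S(2,-1) = 10.6485; S(2,+0) = 21.2900; S(2,+1) = 42.5661; S(2,+2) = 85.1043
Terminal payoffs V(N, j) = max(S_T - K, 0):
  V(2,-2) = 0.000000; V(2,-1) = 0.000000; V(2,+0) = 2.570000; V(2,+1) = 23.846085; V(2,+2) = 66.384348
Backward induction: V(k, j) = exp(-r*dt) * [p_u * V(k+1, j+1) + p_m * V(k+1, j) + p_d * V(k+1, j-1)]
  V(1,-1) = exp(-r*dt) * [p_u*2.570000 + p_m*0.000000 + p_d*0.000000] = 0.315106
  V(1,+0) = exp(-r*dt) * [p_u*23.846085 + p_m*2.570000 + p_d*0.000000] = 4.532477
  V(1,+1) = exp(-r*dt) * [p_u*66.384348 + p_m*23.846085 + p_d*2.570000] = 23.555349
  V(0,+0) = exp(-r*dt) * [p_u*23.555349 + p_m*4.532477 + p_d*0.315106] = 5.785254

Answer: Price = V(0,0) = 5.7853


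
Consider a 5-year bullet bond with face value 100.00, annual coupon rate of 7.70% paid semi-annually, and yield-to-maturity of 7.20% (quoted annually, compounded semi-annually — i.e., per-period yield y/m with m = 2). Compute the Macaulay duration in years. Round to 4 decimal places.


Coupon per period c = face * coupon_rate / m = 3.850000
Periods per year m = 2; per-period yield y/m = 0.036000
Number of cashflows N = 10
Cashflows (t years, CF_t, discount factor 1/(1+y/m)^(m*t), PV):
  t = 0.5000: CF_t = 3.850000, DF = 0.965251, PV = 3.716216
  t = 1.0000: CF_t = 3.850000, DF = 0.931709, PV = 3.587081
  t = 1.5000: CF_t = 3.850000, DF = 0.899333, PV = 3.462434
  t = 2.0000: CF_t = 3.850000, DF = 0.868082, PV = 3.342117
  t = 2.5000: CF_t = 3.850000, DF = 0.837917, PV = 3.225982
  t = 3.0000: CF_t = 3.850000, DF = 0.808801, PV = 3.113882
  t = 3.5000: CF_t = 3.850000, DF = 0.780696, PV = 3.005678
  t = 4.0000: CF_t = 3.850000, DF = 0.753567, PV = 2.901234
  t = 4.5000: CF_t = 3.850000, DF = 0.727381, PV = 2.800418
  t = 5.0000: CF_t = 103.850000, DF = 0.702106, PV = 72.913668
Price P = sum_t PV_t = 102.068711
Macaulay numerator sum_t t * PV_t:
  t * PV_t at t = 0.5000: 1.858108
  t * PV_t at t = 1.0000: 3.587081
  t * PV_t at t = 1.5000: 5.193651
  t * PV_t at t = 2.0000: 6.684235
  t * PV_t at t = 2.5000: 8.064955
  t * PV_t at t = 3.0000: 9.341647
  t * PV_t at t = 3.5000: 10.519873
  t * PV_t at t = 4.0000: 11.604934
  t * PV_t at t = 4.5000: 12.601883
  t * PV_t at t = 5.0000: 364.568340
Macaulay duration D = (sum_t t * PV_t) / P = 434.024707 / 102.068711 = 4.252280

Answer: Macaulay duration = 4.2523 years


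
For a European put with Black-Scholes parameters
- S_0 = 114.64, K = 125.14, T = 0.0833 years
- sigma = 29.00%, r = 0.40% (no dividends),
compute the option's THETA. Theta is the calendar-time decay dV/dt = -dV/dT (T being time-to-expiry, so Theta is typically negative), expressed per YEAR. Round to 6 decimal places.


Answer: Theta = -13.488486

Derivation:
d1 = -1.0012105019; d2 = -1.0849095461
phi(d1) = 0.2416778186; exp(-qT) = 1.0000000000; exp(-rT) = 0.9996668555
Theta = -S*exp(-qT)*phi(d1)*sigma/(2*sqrt(T)) + r*K*exp(-rT)*N(-d2) - q*S*exp(-qT)*N(-d1)
N(-d1) = 0.8416374748; N(-d2) = 0.8610191402; sqrt(T) = 0.2886173938
Term 1 = -114.6400 * 1.0000000000 * 0.2416778186 * 0.2900 / (2 * 0.2886173938) = -13.9193344868
Term 2 = 0.0040 * 125.1400 * 0.9996668555 * 0.8610191402 = 0.4308481583
Term 3 = 0 (no dividend yield, q = 0)
Theta = -13.9193344868 + (0.4308481583) + (0.0000000000) = -13.488486


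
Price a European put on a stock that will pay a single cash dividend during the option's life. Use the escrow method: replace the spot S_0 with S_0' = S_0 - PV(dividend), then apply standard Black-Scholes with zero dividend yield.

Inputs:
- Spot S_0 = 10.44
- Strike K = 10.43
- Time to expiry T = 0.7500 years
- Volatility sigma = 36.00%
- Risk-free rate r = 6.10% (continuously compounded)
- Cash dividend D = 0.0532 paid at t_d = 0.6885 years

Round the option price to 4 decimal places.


PV(D) = D * exp(-r * t_d) = 0.0532 * 0.95887122 = 0.05101195
S_0' = S_0 - PV(D) = 10.4400 - 0.05101195 = 10.38898805
d1 = (ln(S_0'/K) + (r + sigma^2/2)*T) / (sigma*sqrt(T)) = 0.28999064
d2 = d1 - sigma*sqrt(T) = -0.02177850
exp(-rT) = 0.95528075
N(-d1) = 0.38591170; N(-d2) = 0.50868768
P = K * exp(-rT) * N(-d2) - S_0' * N(-d1) = 10.4300 * 0.95528075 * 0.50868768 - 10.38898805 * 0.38591170 = 1.0591

Answer: Price = 1.0591


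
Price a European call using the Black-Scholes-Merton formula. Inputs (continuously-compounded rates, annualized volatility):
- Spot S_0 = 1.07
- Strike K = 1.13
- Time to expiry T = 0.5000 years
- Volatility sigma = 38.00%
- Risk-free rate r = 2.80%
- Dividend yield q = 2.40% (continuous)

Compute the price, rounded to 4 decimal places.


d1 = (ln(S/K) + (r - q + 0.5*sigma^2) * T) / (sigma * sqrt(T)) = -0.06125400
d2 = d1 - sigma * sqrt(T) = -0.32995457
exp(-rT) = 0.98609754; exp(-qT) = 0.98807171
C = S_0 * exp(-qT) * N(d1) - K * exp(-rT) * N(d2)
N(d1) = 0.47557846; N(d2) = 0.37071714
C = 1.0700 * 0.98807171 * 0.47557846 - 1.1300 * 0.98609754 * 0.37071714 = 0.0897

Answer: Price = 0.0897


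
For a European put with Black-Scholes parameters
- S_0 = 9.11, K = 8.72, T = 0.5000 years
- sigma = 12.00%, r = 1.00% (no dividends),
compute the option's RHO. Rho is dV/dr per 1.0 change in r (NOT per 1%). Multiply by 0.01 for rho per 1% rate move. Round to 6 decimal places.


d1 = 0.6169916004; d2 = 0.5321387867
phi(d1) = 0.3297970378; exp(-qT) = 1.0000000000; exp(-rT) = 0.9950124792
N(-d2) = 0.2973149377
Rho = -K*T*exp(-rT)*N(-d2) = -8.7200 * 0.5000 * 0.9950124792 * 0.2973149377 = -1.289828

Answer: Rho = -1.289828


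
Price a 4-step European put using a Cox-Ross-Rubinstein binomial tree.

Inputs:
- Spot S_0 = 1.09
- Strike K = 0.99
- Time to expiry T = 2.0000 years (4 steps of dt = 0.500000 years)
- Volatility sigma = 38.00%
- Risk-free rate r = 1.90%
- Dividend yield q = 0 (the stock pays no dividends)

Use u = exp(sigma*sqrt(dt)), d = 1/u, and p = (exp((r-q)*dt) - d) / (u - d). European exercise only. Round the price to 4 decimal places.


dt = T/N = 0.500000
u = exp(sigma*sqrt(dt)) = 1.308263; d = 1/u = 0.764372
p = (exp((r-q)*dt) - d) / (u - d) = 0.450776
Discount per step: exp(-r*dt) = 0.990545
Stock lattice S(k, i) with i counting down-moves:
  k=0: S(0,0) = 1.0900
  k=1: S(1,0) = 1.4260; S(1,1) = 0.8332
  k=2: S(2,0) = 1.8656; S(2,1) = 1.0900; S(2,2) = 0.6368
  k=3: S(3,0) = 2.4407; S(3,1) = 1.4260; S(3,2) = 0.8332; S(3,3) = 0.4868
  k=4: S(4,0) = 3.1931; S(4,1) = 1.8656; S(4,2) = 1.0900; S(4,3) = 0.6368; S(4,4) = 0.3721
Terminal payoffs V(N, i) = max(K - S_T, 0):
  V(4,0) = 0.000000; V(4,1) = 0.000000; V(4,2) = 0.000000; V(4,3) = 0.353151; V(4,4) = 0.617912
Backward induction: V(k, i) = exp(-r*dt) * [p * V(k+1, i) + (1-p) * V(k+1, i+1)].
  V(3,0) = exp(-r*dt) * [p*0.000000 + (1-p)*0.000000] = 0.000000
  V(3,1) = exp(-r*dt) * [p*0.000000 + (1-p)*0.000000] = 0.000000
  V(3,2) = exp(-r*dt) * [p*0.000000 + (1-p)*0.353151] = 0.192125
  V(3,3) = exp(-r*dt) * [p*0.353151 + (1-p)*0.617912] = 0.493850
  V(2,0) = exp(-r*dt) * [p*0.000000 + (1-p)*0.000000] = 0.000000
  V(2,1) = exp(-r*dt) * [p*0.000000 + (1-p)*0.192125] = 0.104522
  V(2,2) = exp(-r*dt) * [p*0.192125 + (1-p)*0.493850] = 0.354457
  V(1,0) = exp(-r*dt) * [p*0.000000 + (1-p)*0.104522] = 0.056863
  V(1,1) = exp(-r*dt) * [p*0.104522 + (1-p)*0.354457] = 0.239506
  V(0,0) = exp(-r*dt) * [p*0.056863 + (1-p)*0.239506] = 0.155689

Answer: Price = V(0,0) = 0.1557


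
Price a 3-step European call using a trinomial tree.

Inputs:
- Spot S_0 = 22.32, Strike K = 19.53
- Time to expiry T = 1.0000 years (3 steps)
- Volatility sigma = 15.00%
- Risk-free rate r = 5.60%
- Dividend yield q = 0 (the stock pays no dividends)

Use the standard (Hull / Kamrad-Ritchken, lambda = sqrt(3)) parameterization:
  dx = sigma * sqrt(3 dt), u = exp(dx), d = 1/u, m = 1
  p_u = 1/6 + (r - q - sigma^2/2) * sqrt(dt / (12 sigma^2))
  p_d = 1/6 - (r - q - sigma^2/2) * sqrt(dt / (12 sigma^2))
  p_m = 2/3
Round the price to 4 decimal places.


dt = T/N = 0.333333; dx = sigma*sqrt(3*dt) = 0.150000
u = exp(dx) = 1.161834; d = 1/u = 0.860708
p_u = 0.216389, p_m = 0.666667, p_d = 0.116944
Discount per step: exp(-r*dt) = 0.981506
Stock lattice S(k, j) with j the centered position index:
  k=0: S(0,+0) = 22.3200
  k=1: S(1,-1) = 19.2110; S(1,+0) = 22.3200; S(1,+1) = 25.9321
  k=2: S(2,-2) = 16.5351; S(2,-1) = 19.2110; S(2,+0) = 22.3200; S(2,+1) = 25.9321; S(2,+2) = 30.1288
  k=3: S(3,-3) = 14.2319; S(3,-2) = 16.5351; S(3,-1) = 19.2110; S(3,+0) = 22.3200; S(3,+1) = 25.9321; S(3,+2) = 30.1288; S(3,+3) = 35.0047
Terminal payoffs V(N, j) = max(S_T - K, 0):
  V(3,-3) = 0.000000; V(3,-2) = 0.000000; V(3,-1) = 0.000000; V(3,+0) = 2.790000; V(3,+1) = 6.402140; V(3,+2) = 10.598849; V(3,+3) = 15.474728
Backward induction: V(k, j) = exp(-r*dt) * [p_u * V(k+1, j+1) + p_m * V(k+1, j) + p_d * V(k+1, j-1)]
  V(2,-2) = exp(-r*dt) * [p_u*0.000000 + p_m*0.000000 + p_d*0.000000] = 0.000000
  V(2,-1) = exp(-r*dt) * [p_u*2.790000 + p_m*0.000000 + p_d*0.000000] = 0.592560
  V(2,+0) = exp(-r*dt) * [p_u*6.402140 + p_m*2.790000 + p_d*0.000000] = 3.185334
  V(2,+1) = exp(-r*dt) * [p_u*10.598849 + p_m*6.402140 + p_d*2.790000] = 6.760461
  V(2,+2) = exp(-r*dt) * [p_u*15.474728 + p_m*10.598849 + p_d*6.402140] = 10.956707
  V(1,-1) = exp(-r*dt) * [p_u*3.185334 + p_m*0.592560 + p_d*0.000000] = 1.064258
  V(1,+0) = exp(-r*dt) * [p_u*6.760461 + p_m*3.185334 + p_d*0.592560] = 3.588134
  V(1,+1) = exp(-r*dt) * [p_u*10.956707 + p_m*6.760461 + p_d*3.185334] = 7.116306
  V(0,+0) = exp(-r*dt) * [p_u*7.116306 + p_m*3.588134 + p_d*1.064258] = 3.981420

Answer: Price = V(0,0) = 3.9814


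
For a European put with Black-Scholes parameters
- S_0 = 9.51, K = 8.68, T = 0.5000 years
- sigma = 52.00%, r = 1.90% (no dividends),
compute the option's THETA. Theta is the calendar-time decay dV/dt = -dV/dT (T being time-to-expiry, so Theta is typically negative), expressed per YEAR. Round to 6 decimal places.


Answer: Theta = -1.180287

Derivation:
d1 = 0.4580484011; d2 = 0.0903528749
phi(d1) = 0.3592119402; exp(-qT) = 1.0000000000; exp(-rT) = 0.9905449824
Theta = -S*exp(-qT)*phi(d1)*sigma/(2*sqrt(T)) + r*K*exp(-rT)*N(-d2) - q*S*exp(-qT)*N(-d1)
N(-d1) = 0.3234588342; N(-d2) = 0.4640034019; sqrt(T) = 0.7071067812
Term 1 = -9.5100 * 1.0000000000 * 0.3592119402 * 0.5200 / (2 * 0.7071067812) = -1.2560867283
Term 2 = 0.0190 * 8.6800 * 0.9905449824 * 0.4640034019 = 0.0757999106
Term 3 = 0 (no dividend yield, q = 0)
Theta = -1.2560867283 + (0.0757999106) + (0.0000000000) = -1.180287


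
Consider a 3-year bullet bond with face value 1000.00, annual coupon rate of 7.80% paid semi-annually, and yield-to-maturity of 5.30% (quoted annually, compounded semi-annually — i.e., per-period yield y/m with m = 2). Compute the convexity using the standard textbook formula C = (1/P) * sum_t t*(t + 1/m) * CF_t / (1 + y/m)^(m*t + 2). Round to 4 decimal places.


Answer: Convexity = 8.8286

Derivation:
Coupon per period c = face * coupon_rate / m = 39.000000
Periods per year m = 2; per-period yield y/m = 0.026500
Number of cashflows N = 6
Cashflows (t years, CF_t, discount factor 1/(1+y/m)^(m*t), PV):
  t = 0.5000: CF_t = 39.000000, DF = 0.974184, PV = 37.993181
  t = 1.0000: CF_t = 39.000000, DF = 0.949035, PV = 37.012353
  t = 1.5000: CF_t = 39.000000, DF = 0.924535, PV = 36.056847
  t = 2.0000: CF_t = 39.000000, DF = 0.900667, PV = 35.126008
  t = 2.5000: CF_t = 39.000000, DF = 0.877415, PV = 34.219199
  t = 3.0000: CF_t = 1039.000000, DF = 0.854764, PV = 888.099909
Price P = sum_t PV_t = 1068.507496
Convexity numerator sum_t t*(t + 1/m) * CF_t / (1+y/m)^(m*t + 2):
  t = 0.5000: term = 18.028423
  t = 1.0000: term = 52.689012
  t = 1.5000: term = 102.657597
  t = 2.0000: term = 166.679001
  t = 2.5000: term = 243.564054
  t = 3.0000: term = 8849.795129
Convexity = (1/P) * sum = 9433.413216 / 1068.507496 = 8.828589


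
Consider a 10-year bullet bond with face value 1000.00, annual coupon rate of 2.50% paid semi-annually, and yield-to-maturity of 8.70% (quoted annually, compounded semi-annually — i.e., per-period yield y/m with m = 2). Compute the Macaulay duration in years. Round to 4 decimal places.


Answer: Macaulay duration = 8.4822 years

Derivation:
Coupon per period c = face * coupon_rate / m = 12.500000
Periods per year m = 2; per-period yield y/m = 0.043500
Number of cashflows N = 20
Cashflows (t years, CF_t, discount factor 1/(1+y/m)^(m*t), PV):
  t = 0.5000: CF_t = 12.500000, DF = 0.958313, PV = 11.978917
  t = 1.0000: CF_t = 12.500000, DF = 0.918365, PV = 11.479556
  t = 1.5000: CF_t = 12.500000, DF = 0.880081, PV = 11.001012
  t = 2.0000: CF_t = 12.500000, DF = 0.843393, PV = 10.542417
  t = 2.5000: CF_t = 12.500000, DF = 0.808235, PV = 10.102939
  t = 3.0000: CF_t = 12.500000, DF = 0.774543, PV = 9.681782
  t = 3.5000: CF_t = 12.500000, DF = 0.742254, PV = 9.278181
  t = 4.0000: CF_t = 12.500000, DF = 0.711312, PV = 8.891405
  t = 4.5000: CF_t = 12.500000, DF = 0.681660, PV = 8.520752
  t = 5.0000: CF_t = 12.500000, DF = 0.653244, PV = 8.165551
  t = 5.5000: CF_t = 12.500000, DF = 0.626013, PV = 7.825156
  t = 6.0000: CF_t = 12.500000, DF = 0.599916, PV = 7.498952
  t = 6.5000: CF_t = 12.500000, DF = 0.574908, PV = 7.186346
  t = 7.0000: CF_t = 12.500000, DF = 0.550942, PV = 6.886771
  t = 7.5000: CF_t = 12.500000, DF = 0.527975, PV = 6.599685
  t = 8.0000: CF_t = 12.500000, DF = 0.505965, PV = 6.324566
  t = 8.5000: CF_t = 12.500000, DF = 0.484873, PV = 6.060917
  t = 9.0000: CF_t = 12.500000, DF = 0.464661, PV = 5.808257
  t = 9.5000: CF_t = 12.500000, DF = 0.445290, PV = 5.566131
  t = 10.0000: CF_t = 1012.500000, DF = 0.426728, PV = 432.061893
Price P = sum_t PV_t = 591.461187
Macaulay numerator sum_t t * PV_t:
  t * PV_t at t = 0.5000: 5.989459
  t * PV_t at t = 1.0000: 11.479556
  t * PV_t at t = 1.5000: 16.501519
  t * PV_t at t = 2.0000: 21.084834
  t * PV_t at t = 2.5000: 25.257348
  t * PV_t at t = 3.0000: 29.045346
  t * PV_t at t = 3.5000: 32.473633
  t * PV_t at t = 4.0000: 35.565619
  t * PV_t at t = 4.5000: 38.343385
  t * PV_t at t = 5.0000: 40.827753
  t * PV_t at t = 5.5000: 43.038360
  t * PV_t at t = 6.0000: 44.993712
  t * PV_t at t = 6.5000: 46.711249
  t * PV_t at t = 7.0000: 48.207400
  t * PV_t at t = 7.5000: 49.497638
  t * PV_t at t = 8.0000: 50.596531
  t * PV_t at t = 8.5000: 51.517791
  t * PV_t at t = 9.0000: 52.274316
  t * PV_t at t = 9.5000: 52.878241
  t * PV_t at t = 10.0000: 4320.618928
Macaulay duration D = (sum_t t * PV_t) / P = 5016.902618 / 591.461187 = 8.482218


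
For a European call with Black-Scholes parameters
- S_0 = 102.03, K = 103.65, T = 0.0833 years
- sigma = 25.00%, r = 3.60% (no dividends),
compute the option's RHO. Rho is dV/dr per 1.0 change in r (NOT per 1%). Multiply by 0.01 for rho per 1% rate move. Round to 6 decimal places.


Answer: Rho = 3.578651

Derivation:
d1 = -0.1406848847; d2 = -0.2128392332
phi(d1) = 0.3950137709; exp(-qT) = 1.0000000000; exp(-rT) = 0.9970056919
N(d2) = 0.4157261806
Rho = K*T*exp(-rT)*N(d2) = 103.6500 * 0.0833 * 0.9970056919 * 0.4157261806 = 3.578651
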